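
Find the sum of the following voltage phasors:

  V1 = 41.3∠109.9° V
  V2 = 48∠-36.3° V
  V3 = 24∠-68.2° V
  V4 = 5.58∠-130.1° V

Step 1 — Convert each phasor to rectangular form:
  V1 = 41.3·(cos(109.9°) + j·sin(109.9°)) = -14.06 + j38.83 V
  V2 = 48·(cos(-36.3°) + j·sin(-36.3°)) = 38.68 - j28.42 V
  V3 = 24·(cos(-68.2°) + j·sin(-68.2°)) = 8.913 - j22.28 V
  V4 = 5.58·(cos(-130.1°) + j·sin(-130.1°)) = -3.594 - j4.268 V
Step 2 — Sum components: V_total = 29.95 - j16.13 V.
Step 3 — Convert to polar: |V_total| = 34.02 V, ∠V_total = -28.3°.

V_total = 34.02∠-28.3° V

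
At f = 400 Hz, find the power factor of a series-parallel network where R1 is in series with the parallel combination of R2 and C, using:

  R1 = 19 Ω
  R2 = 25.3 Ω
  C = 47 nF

Step 1 — Angular frequency: ω = 2π·f = 2π·400 = 2513 rad/s.
Step 2 — Component impedances:
  R1: Z = R = 19 Ω
  R2: Z = R = 25.3 Ω
  C: Z = 1/(jωC) = -j/(ω·C) = 0 - j8466 Ω
Step 3 — Parallel branch: R2 || C = 1/(1/R2 + 1/C) = 25.3 - j0.07561 Ω.
Step 4 — Series with R1: Z_total = R1 + (R2 || C) = 44.3 - j0.07561 Ω = 44.3∠-0.1° Ω.
Step 5 — Power factor: PF = cos(φ) = Re(Z)/|Z| = 44.3/44.3 = 1.
Step 6 — Type: Im(Z) = -0.07561 ⇒ leading (phase φ = -0.1°).

PF = 1 (leading, φ = -0.1°)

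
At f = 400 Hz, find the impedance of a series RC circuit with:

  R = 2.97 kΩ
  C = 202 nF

Step 1 — Angular frequency: ω = 2π·f = 2π·400 = 2513 rad/s.
Step 2 — Component impedances:
  R: Z = R = 2970 Ω
  C: Z = 1/(jωC) = -j/(ω·C) = 0 - j1970 Ω
Step 3 — Series combination: Z_total = R + C = 2970 - j1970 Ω = 3564∠-33.6° Ω.

Z = 2970 - j1970 Ω = 3564∠-33.6° Ω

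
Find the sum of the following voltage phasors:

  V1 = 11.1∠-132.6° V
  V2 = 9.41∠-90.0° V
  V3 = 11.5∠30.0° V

Step 1 — Convert each phasor to rectangular form:
  V1 = 11.1·(cos(-132.6°) + j·sin(-132.6°)) = -7.513 - j8.171 V
  V2 = 9.41·(cos(-90.0°) + j·sin(-90.0°)) = 0 - j9.41 V
  V3 = 11.5·(cos(30.0°) + j·sin(30.0°)) = 9.959 + j5.75 V
Step 2 — Sum components: V_total = 2.446 - j11.83 V.
Step 3 — Convert to polar: |V_total| = 12.08 V, ∠V_total = -78.3°.

V_total = 12.08∠-78.3° V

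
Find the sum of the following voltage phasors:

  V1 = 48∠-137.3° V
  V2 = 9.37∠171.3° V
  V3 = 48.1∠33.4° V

Step 1 — Convert each phasor to rectangular form:
  V1 = 48·(cos(-137.3°) + j·sin(-137.3°)) = -35.28 - j32.55 V
  V2 = 9.37·(cos(171.3°) + j·sin(171.3°)) = -9.262 + j1.417 V
  V3 = 48.1·(cos(33.4°) + j·sin(33.4°)) = 40.16 + j26.48 V
Step 2 — Sum components: V_total = -4.382 - j4.656 V.
Step 3 — Convert to polar: |V_total| = 6.394 V, ∠V_total = -133.3°.

V_total = 6.394∠-133.3° V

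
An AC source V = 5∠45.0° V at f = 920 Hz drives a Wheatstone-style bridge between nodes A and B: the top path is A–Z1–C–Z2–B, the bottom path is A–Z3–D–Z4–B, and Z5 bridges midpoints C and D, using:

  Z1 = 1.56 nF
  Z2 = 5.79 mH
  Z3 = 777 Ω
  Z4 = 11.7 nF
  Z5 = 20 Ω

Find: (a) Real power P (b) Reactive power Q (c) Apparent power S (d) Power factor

Step 1 — Angular frequency: ω = 2π·f = 2π·920 = 5781 rad/s.
Step 2 — Component impedances:
  Z1: Z = 1/(jωC) = -j/(ω·C) = 0 - j1.109e+05 Ω
  Z2: Z = jωL = j·5781·0.00579 = 0 + j33.47 Ω
  Z3: Z = R = 777 Ω
  Z4: Z = 1/(jωC) = -j/(ω·C) = 0 - j1.479e+04 Ω
  Z5: Z = R = 20 Ω
Step 3 — Bridge requires nodal analysis (the Z5 bridge couples midpoints C and D, so the two paths cannot be reduced to a simple series/parallel combination). Setting node B to ground and injecting 1 A at node A, the 3-node admittance system at A, C, D solves to V_A = Z_AB = 797 + j27.79 Ω = 797.5∠2.0° Ω.
Step 4 — Source phasor: V = 5∠45.0° V = 3.536 + j3.536 V.
Step 5 — Current: I = V / Z = 0.004585 + j0.004276 A = 0.006269∠43.0° A.
Step 6 — Complex power: S = V·I* = 0.03133 + j0.001092 VA.
Step 7 — Real power: P = Re(S) = 0.03133 W.
Step 8 — Reactive power: Q = Im(S) = 0.001092 VAR.
Step 9 — Apparent power: |S| = 0.03135 VA.
Step 10 — Power factor: PF = P/|S| = 0.9994 (lagging).

(a) P = 0.03133 W  (b) Q = 0.001092 VAR  (c) S = 0.03135 VA  (d) PF = 0.9994 (lagging)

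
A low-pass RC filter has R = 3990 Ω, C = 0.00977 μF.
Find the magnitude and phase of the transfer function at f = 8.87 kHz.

Step 1 — Angular frequency: ω = 2π·8870 = 5.573e+04 rad/s.
Step 2 — Transfer function: H(jω) = 1/(1 + jωRC).
Step 3 — Denominator: 1 + jωRC = 1 + j·5.573e+04·3990·9.77e-09 = 1 + j2.173.
Step 4 — H = 0.1748 - j0.3798.
Step 5 — Magnitude: |H| = 0.4181 (-7.6 dB); phase: φ = -65.3°.

|H| = 0.4181 (-7.6 dB), φ = -65.3°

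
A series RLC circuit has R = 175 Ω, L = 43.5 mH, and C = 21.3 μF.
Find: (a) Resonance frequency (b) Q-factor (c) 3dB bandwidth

Step 1 — Resonance: ω₀ = 1/√(LC) = 1/√(0.0435·2.13e-05) = 1039 rad/s.
Step 2 — f₀ = ω₀/(2π) = 165.3 Hz.
Step 3 — Series Q: Q = ω₀L/R = 1039·0.0435/175 = 0.2582.
Step 4 — Bandwidth: Δω = ω₀/Q = 4023 rad/s; BW = Δω/(2π) = 640.3 Hz.

(a) f₀ = 165.3 Hz  (b) Q = 0.2582  (c) BW = 640.3 Hz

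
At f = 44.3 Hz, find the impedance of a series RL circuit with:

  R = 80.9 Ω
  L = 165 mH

Step 1 — Angular frequency: ω = 2π·f = 2π·44.3 = 278.3 rad/s.
Step 2 — Component impedances:
  R: Z = R = 80.9 Ω
  L: Z = jωL = j·278.3·0.165 = 0 + j45.93 Ω
Step 3 — Series combination: Z_total = R + L = 80.9 + j45.93 Ω = 93.03∠29.6° Ω.

Z = 80.9 + j45.93 Ω = 93.03∠29.6° Ω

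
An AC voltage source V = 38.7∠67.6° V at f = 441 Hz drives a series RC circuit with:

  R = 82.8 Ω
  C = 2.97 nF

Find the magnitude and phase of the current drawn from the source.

Step 1 — Angular frequency: ω = 2π·f = 2π·441 = 2771 rad/s.
Step 2 — Component impedances:
  R: Z = R = 82.8 Ω
  C: Z = 1/(jωC) = -j/(ω·C) = 0 - j1.215e+05 Ω
Step 3 — Series combination: Z_total = R + C = 82.8 - j1.215e+05 Ω = 1.215e+05∠-90.0° Ω.
Step 4 — Source phasor: V = 38.7∠67.6° V = 14.75 + j35.78 V.
Step 5 — Ohm's law: I = V / Z_total = (14.75 + j35.78) / (82.8 - j1.215e+05) = -0.0002944 + j0.0001216 A.
Step 6 — Convert to polar: |I| = 0.0003185 A, ∠I = 157.6°.

I = 0.0003185∠157.6° A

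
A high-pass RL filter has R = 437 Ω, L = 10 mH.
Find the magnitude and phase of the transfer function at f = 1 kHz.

Step 1 — Angular frequency: ω = 2π·1000 = 6283 rad/s.
Step 2 — Transfer function: H(jω) = jωL/(R + jωL).
Step 3 — Numerator jωL = j·62.83; denominator R + jωL = 437 + j62.83.
Step 4 — H = 0.02025 + j0.1409.
Step 5 — Magnitude: |H| = 0.1423 (-16.9 dB); phase: φ = 81.8°.

|H| = 0.1423 (-16.9 dB), φ = 81.8°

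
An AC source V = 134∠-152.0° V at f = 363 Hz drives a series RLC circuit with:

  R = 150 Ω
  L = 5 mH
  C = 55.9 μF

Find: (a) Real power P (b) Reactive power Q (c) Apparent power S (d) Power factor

Step 1 — Angular frequency: ω = 2π·f = 2π·363 = 2281 rad/s.
Step 2 — Component impedances:
  R: Z = R = 150 Ω
  L: Z = jωL = j·2281·0.005 = 0 + j11.4 Ω
  C: Z = 1/(jωC) = -j/(ω·C) = 0 - j7.843 Ω
Step 3 — Series combination: Z_total = R + L + C = 150 + j3.561 Ω = 150∠1.4° Ω.
Step 4 — Source phasor: V = 134∠-152.0° V = -118.3 - j62.91 V.
Step 5 — Current: I = V / Z = -0.7983 - j0.4004 A = 0.8931∠-153.4° A.
Step 6 — Complex power: S = V·I* = 119.6 + j2.84 VA.
Step 7 — Real power: P = Re(S) = 119.6 W.
Step 8 — Reactive power: Q = Im(S) = 2.84 VAR.
Step 9 — Apparent power: |S| = 119.7 VA.
Step 10 — Power factor: PF = P/|S| = 0.9997 (lagging).

(a) P = 119.6 W  (b) Q = 2.84 VAR  (c) S = 119.7 VA  (d) PF = 0.9997 (lagging)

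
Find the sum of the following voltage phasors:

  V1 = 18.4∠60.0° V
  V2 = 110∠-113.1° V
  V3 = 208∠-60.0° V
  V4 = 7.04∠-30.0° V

Step 1 — Convert each phasor to rectangular form:
  V1 = 18.4·(cos(60.0°) + j·sin(60.0°)) = 9.2 + j15.93 V
  V2 = 110·(cos(-113.1°) + j·sin(-113.1°)) = -43.16 - j101.2 V
  V3 = 208·(cos(-60.0°) + j·sin(-60.0°)) = 104 - j180.1 V
  V4 = 7.04·(cos(-30.0°) + j·sin(-30.0°)) = 6.097 - j3.52 V
Step 2 — Sum components: V_total = 76.14 - j268.9 V.
Step 3 — Convert to polar: |V_total| = 279.5 V, ∠V_total = -74.2°.

V_total = 279.5∠-74.2° V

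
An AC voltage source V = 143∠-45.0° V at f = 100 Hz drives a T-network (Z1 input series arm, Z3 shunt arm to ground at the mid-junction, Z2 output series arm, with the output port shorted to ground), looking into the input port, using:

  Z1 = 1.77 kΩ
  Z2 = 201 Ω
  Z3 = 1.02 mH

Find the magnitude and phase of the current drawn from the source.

Step 1 — Angular frequency: ω = 2π·f = 2π·100 = 628.3 rad/s.
Step 2 — Component impedances:
  Z1: Z = R = 1770 Ω
  Z2: Z = R = 201 Ω
  Z3: Z = jωL = j·628.3·0.00102 = 0 + j0.6409 Ω
Step 3 — With the output port shorted to ground, the output series arm Z2 runs from the junction to ground; the shunt arm Z3 also runs from the junction to ground. They appear in parallel: Z3 || Z2 = 0.002043 + j0.6409 Ω.
Step 4 — Series with input arm Z1: Z_in = Z1 + (Z3 || Z2) = 1770 + j0.6409 Ω = 1770∠0.0° Ω.
Step 5 — Source phasor: V = 143∠-45.0° V = 101.1 - j101.1 V.
Step 6 — Ohm's law: I = V / Z_total = (101.1 - j101.1) / (1770 + j0.6409) = 0.05711 - j0.05715 A.
Step 7 — Convert to polar: |I| = 0.08079 A, ∠I = -45.0°.

I = 0.08079∠-45.0° A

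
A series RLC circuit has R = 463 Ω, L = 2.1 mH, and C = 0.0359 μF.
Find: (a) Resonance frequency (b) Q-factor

Step 1 — Resonance condition Im(Z)=0 gives ω₀ = 1/√(LC).
Step 2 — ω₀ = 1/√(0.0021·3.59e-08) = 1.152e+05 rad/s.
Step 3 — f₀ = ω₀/(2π) = 1.833e+04 Hz.
Step 4 — Series Q: Q = ω₀L/R = 1.152e+05·0.0021/463 = 0.5224.

(a) f₀ = 1.833e+04 Hz  (b) Q = 0.5224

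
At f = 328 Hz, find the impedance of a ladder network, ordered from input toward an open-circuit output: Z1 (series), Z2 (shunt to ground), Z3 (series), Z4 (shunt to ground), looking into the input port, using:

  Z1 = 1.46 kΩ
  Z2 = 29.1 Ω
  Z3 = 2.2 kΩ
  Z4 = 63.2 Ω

Step 1 — Angular frequency: ω = 2π·f = 2π·328 = 2061 rad/s.
Step 2 — Component impedances:
  Z1: Z = R = 1460 Ω
  Z2: Z = R = 29.1 Ω
  Z3: Z = R = 2200 Ω
  Z4: Z = R = 63.2 Ω
Step 3 — Ladder network (open output): work backward from the far end, alternating series and parallel combinations. Z_in = 1489 Ω = 1489∠0.0° Ω.

Z = 1489 Ω = 1489∠0.0° Ω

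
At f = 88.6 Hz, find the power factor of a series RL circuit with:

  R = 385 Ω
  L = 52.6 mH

Step 1 — Angular frequency: ω = 2π·f = 2π·88.6 = 556.7 rad/s.
Step 2 — Component impedances:
  R: Z = R = 385 Ω
  L: Z = jωL = j·556.7·0.0526 = 0 + j29.28 Ω
Step 3 — Series combination: Z_total = R + L = 385 + j29.28 Ω = 386.1∠4.3° Ω.
Step 4 — Power factor: PF = cos(φ) = Re(Z)/|Z| = 385/386.11 = 0.9971.
Step 5 — Type: Im(Z) = 29.28 ⇒ lagging (phase φ = 4.3°).

PF = 0.9971 (lagging, φ = 4.3°)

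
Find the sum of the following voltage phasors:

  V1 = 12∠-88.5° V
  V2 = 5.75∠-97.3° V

Step 1 — Convert each phasor to rectangular form:
  V1 = 12·(cos(-88.5°) + j·sin(-88.5°)) = 0.3141 - j12 V
  V2 = 5.75·(cos(-97.3°) + j·sin(-97.3°)) = -0.7306 - j5.703 V
Step 2 — Sum components: V_total = -0.4165 - j17.7 V.
Step 3 — Convert to polar: |V_total| = 17.7 V, ∠V_total = -91.3°.

V_total = 17.7∠-91.3° V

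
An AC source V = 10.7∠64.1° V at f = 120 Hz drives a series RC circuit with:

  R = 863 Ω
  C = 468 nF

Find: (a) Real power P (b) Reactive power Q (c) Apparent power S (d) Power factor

Step 1 — Angular frequency: ω = 2π·f = 2π·120 = 754 rad/s.
Step 2 — Component impedances:
  R: Z = R = 863 Ω
  C: Z = 1/(jωC) = -j/(ω·C) = 0 - j2834 Ω
Step 3 — Series combination: Z_total = R + C = 863 - j2834 Ω = 2962∠-73.1° Ω.
Step 4 — Source phasor: V = 10.7∠64.1° V = 4.674 + j9.625 V.
Step 5 — Current: I = V / Z = -0.002649 + j0.002456 A = 0.003612∠137.2° A.
Step 6 — Complex power: S = V·I* = 0.01126 - j0.03697 VA.
Step 7 — Real power: P = Re(S) = 0.01126 W.
Step 8 — Reactive power: Q = Im(S) = -0.03697 VAR.
Step 9 — Apparent power: |S| = 0.03865 VA.
Step 10 — Power factor: PF = P/|S| = 0.2913 (leading).

(a) P = 0.01126 W  (b) Q = -0.03697 VAR  (c) S = 0.03865 VA  (d) PF = 0.2913 (leading)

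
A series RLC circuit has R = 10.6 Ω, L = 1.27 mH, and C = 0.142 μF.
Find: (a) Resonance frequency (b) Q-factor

Step 1 — Resonance condition Im(Z)=0 gives ω₀ = 1/√(LC).
Step 2 — ω₀ = 1/√(0.00127·1.42e-07) = 7.447e+04 rad/s.
Step 3 — f₀ = ω₀/(2π) = 1.185e+04 Hz.
Step 4 — Series Q: Q = ω₀L/R = 7.447e+04·0.00127/10.6 = 8.922.

(a) f₀ = 1.185e+04 Hz  (b) Q = 8.922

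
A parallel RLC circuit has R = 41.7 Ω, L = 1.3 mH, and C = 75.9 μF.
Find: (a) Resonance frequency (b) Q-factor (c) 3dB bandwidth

Step 1 — Resonance: ω₀ = 1/√(LC) = 1/√(0.0013·7.59e-05) = 3184 rad/s.
Step 2 — f₀ = ω₀/(2π) = 506.7 Hz.
Step 3 — Parallel Q: Q = R/(ω₀L) = 41.7/(3184·0.0013) = 10.08.
Step 4 — Bandwidth: Δω = ω₀/Q = 316 rad/s; BW = Δω/(2π) = 50.29 Hz.

(a) f₀ = 506.7 Hz  (b) Q = 10.08  (c) BW = 50.29 Hz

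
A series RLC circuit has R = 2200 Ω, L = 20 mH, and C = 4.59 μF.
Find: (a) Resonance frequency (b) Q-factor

Step 1 — Resonance condition Im(Z)=0 gives ω₀ = 1/√(LC).
Step 2 — ω₀ = 1/√(0.02·4.59e-06) = 3300 rad/s.
Step 3 — f₀ = ω₀/(2π) = 525.3 Hz.
Step 4 — Series Q: Q = ω₀L/R = 3300·0.02/2200 = 0.03.

(a) f₀ = 525.3 Hz  (b) Q = 0.03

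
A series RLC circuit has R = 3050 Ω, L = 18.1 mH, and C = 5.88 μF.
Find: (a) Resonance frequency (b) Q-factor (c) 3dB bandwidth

Step 1 — Resonance condition Im(Z)=0 gives ω₀ = 1/√(LC).
Step 2 — ω₀ = 1/√(0.0181·5.88e-06) = 3065 rad/s.
Step 3 — f₀ = ω₀/(2π) = 487.9 Hz.
Step 4 — Series Q: Q = ω₀L/R = 3065·0.0181/3050 = 0.01819.
Step 5 — 3dB bandwidth: Δω = ω₀/Q = 1.685e+05 rad/s; BW = Δω/(2π) = 2.682e+04 Hz.

(a) f₀ = 487.9 Hz  (b) Q = 0.01819  (c) BW = 2.682e+04 Hz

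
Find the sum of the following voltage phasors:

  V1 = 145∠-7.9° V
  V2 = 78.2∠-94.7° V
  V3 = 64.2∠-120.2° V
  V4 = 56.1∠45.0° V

Step 1 — Convert each phasor to rectangular form:
  V1 = 145·(cos(-7.9°) + j·sin(-7.9°)) = 143.6 - j19.93 V
  V2 = 78.2·(cos(-94.7°) + j·sin(-94.7°)) = -6.408 - j77.94 V
  V3 = 64.2·(cos(-120.2°) + j·sin(-120.2°)) = -32.29 - j55.49 V
  V4 = 56.1·(cos(45.0°) + j·sin(45.0°)) = 39.67 + j39.67 V
Step 2 — Sum components: V_total = 144.6 - j113.7 V.
Step 3 — Convert to polar: |V_total| = 183.9 V, ∠V_total = -38.2°.

V_total = 183.9∠-38.2° V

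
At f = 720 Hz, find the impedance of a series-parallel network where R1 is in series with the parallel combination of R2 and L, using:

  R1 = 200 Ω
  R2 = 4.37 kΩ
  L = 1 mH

Step 1 — Angular frequency: ω = 2π·f = 2π·720 = 4524 rad/s.
Step 2 — Component impedances:
  R1: Z = R = 200 Ω
  R2: Z = R = 4370 Ω
  L: Z = jωL = j·4524·0.001 = 0 + j4.524 Ω
Step 3 — Parallel branch: R2 || L = 1/(1/R2 + 1/L) = 0.004683 + j4.524 Ω.
Step 4 — Series with R1: Z_total = R1 + (R2 || L) = 200 + j4.524 Ω = 200.1∠1.3° Ω.

Z = 200 + j4.524 Ω = 200.1∠1.3° Ω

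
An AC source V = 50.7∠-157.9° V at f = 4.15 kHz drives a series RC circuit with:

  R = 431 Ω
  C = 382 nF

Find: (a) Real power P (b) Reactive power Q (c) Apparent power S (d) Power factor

Step 1 — Angular frequency: ω = 2π·f = 2π·4150 = 2.608e+04 rad/s.
Step 2 — Component impedances:
  R: Z = R = 431 Ω
  C: Z = 1/(jωC) = -j/(ω·C) = 0 - j100.4 Ω
Step 3 — Series combination: Z_total = R + C = 431 - j100.4 Ω = 442.5∠-13.1° Ω.
Step 4 — Source phasor: V = 50.7∠-157.9° V = -46.98 - j19.07 V.
Step 5 — Current: I = V / Z = -0.0936 - j0.06606 A = 0.1146∠-144.8° A.
Step 6 — Complex power: S = V·I* = 5.657 - j1.318 VA.
Step 7 — Real power: P = Re(S) = 5.657 W.
Step 8 — Reactive power: Q = Im(S) = -1.318 VAR.
Step 9 — Apparent power: |S| = 5.809 VA.
Step 10 — Power factor: PF = P/|S| = 0.9739 (leading).

(a) P = 5.657 W  (b) Q = -1.318 VAR  (c) S = 5.809 VA  (d) PF = 0.9739 (leading)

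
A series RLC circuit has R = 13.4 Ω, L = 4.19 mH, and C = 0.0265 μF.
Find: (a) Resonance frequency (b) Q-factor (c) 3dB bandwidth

Step 1 — Resonance condition Im(Z)=0 gives ω₀ = 1/√(LC).
Step 2 — ω₀ = 1/√(0.00419·2.65e-08) = 9.49e+04 rad/s.
Step 3 — f₀ = ω₀/(2π) = 1.51e+04 Hz.
Step 4 — Series Q: Q = ω₀L/R = 9.49e+04·0.00419/13.4 = 29.67.
Step 5 — 3dB bandwidth: Δω = ω₀/Q = 3198 rad/s; BW = Δω/(2π) = 509 Hz.

(a) f₀ = 1.51e+04 Hz  (b) Q = 29.67  (c) BW = 509 Hz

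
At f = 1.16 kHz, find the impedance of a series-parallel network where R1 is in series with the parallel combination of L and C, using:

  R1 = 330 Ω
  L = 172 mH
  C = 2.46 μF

Step 1 — Angular frequency: ω = 2π·f = 2π·1160 = 7288 rad/s.
Step 2 — Component impedances:
  R1: Z = R = 330 Ω
  L: Z = jωL = j·7288·0.172 = 0 + j1254 Ω
  C: Z = 1/(jωC) = -j/(ω·C) = 0 - j55.77 Ω
Step 3 — Parallel branch: L || C = 1/(1/L + 1/C) = 0 - j58.37 Ω.
Step 4 — Series with R1: Z_total = R1 + (L || C) = 330 - j58.37 Ω = 335.1∠-10.0° Ω.

Z = 330 - j58.37 Ω = 335.1∠-10.0° Ω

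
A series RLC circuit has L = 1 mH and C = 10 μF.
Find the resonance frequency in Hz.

Step 1 — Resonance condition Im(Z)=0 gives ω₀ = 1/√(LC).
Step 2 — ω₀ = 1/√(0.001·1e-05) = 1e+04 rad/s.
Step 3 — f₀ = ω₀/(2π) = 1592 Hz.

f₀ = 1592 Hz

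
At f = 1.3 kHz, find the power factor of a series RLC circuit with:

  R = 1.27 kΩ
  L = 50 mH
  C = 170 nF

Step 1 — Angular frequency: ω = 2π·f = 2π·1300 = 8168 rad/s.
Step 2 — Component impedances:
  R: Z = R = 1270 Ω
  L: Z = jωL = j·8168·0.05 = 0 + j408.4 Ω
  C: Z = 1/(jωC) = -j/(ω·C) = 0 - j720.2 Ω
Step 3 — Series combination: Z_total = R + L + C = 1270 - j311.8 Ω = 1308∠-13.8° Ω.
Step 4 — Power factor: PF = cos(φ) = Re(Z)/|Z| = 1270/1307.7 = 0.9712.
Step 5 — Type: Im(Z) = -311.8 ⇒ leading (phase φ = -13.8°).

PF = 0.9712 (leading, φ = -13.8°)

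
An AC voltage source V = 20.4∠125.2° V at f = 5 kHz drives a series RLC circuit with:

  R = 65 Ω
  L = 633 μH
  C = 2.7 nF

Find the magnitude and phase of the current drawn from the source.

Step 1 — Angular frequency: ω = 2π·f = 2π·5000 = 3.142e+04 rad/s.
Step 2 — Component impedances:
  R: Z = R = 65 Ω
  L: Z = jωL = j·3.142e+04·0.000633 = 0 + j19.89 Ω
  C: Z = 1/(jωC) = -j/(ω·C) = 0 - j1.179e+04 Ω
Step 3 — Series combination: Z_total = R + L + C = 65 - j1.177e+04 Ω = 1.177e+04∠-89.7° Ω.
Step 4 — Source phasor: V = 20.4∠125.2° V = -11.76 + j16.67 V.
Step 5 — Ohm's law: I = V / Z_total = (-11.76 + j16.67) / (65 - j1.177e+04) = -0.001422 - j0.0009913 A.
Step 6 — Convert to polar: |I| = 0.001733 A, ∠I = -145.1°.

I = 0.001733∠-145.1° A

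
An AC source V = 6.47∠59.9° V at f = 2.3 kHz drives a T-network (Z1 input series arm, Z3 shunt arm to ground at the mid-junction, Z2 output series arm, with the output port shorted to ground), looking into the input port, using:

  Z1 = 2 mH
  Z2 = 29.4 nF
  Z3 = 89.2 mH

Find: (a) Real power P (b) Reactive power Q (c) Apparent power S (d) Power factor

Step 1 — Angular frequency: ω = 2π·f = 2π·2300 = 1.445e+04 rad/s.
Step 2 — Component impedances:
  Z1: Z = jωL = j·1.445e+04·0.002 = 0 + j28.9 Ω
  Z2: Z = 1/(jωC) = -j/(ω·C) = 0 - j2354 Ω
  Z3: Z = jωL = j·1.445e+04·0.0892 = 0 + j1289 Ω
Step 3 — With the output port shorted to ground, the output series arm Z2 runs from the junction to ground; the shunt arm Z3 also runs from the junction to ground. They appear in parallel: Z3 || Z2 = 0 + j2850 Ω.
Step 4 — Series with input arm Z1: Z_in = Z1 + (Z3 || Z2) = 0 + j2879 Ω = 2879∠90.0° Ω.
Step 5 — Source phasor: V = 6.47∠59.9° V = 3.245 + j5.598 V.
Step 6 — Current: I = V / Z = 0.001944 - j0.001127 A = 0.002247∠-30.1° A.
Step 7 — Complex power: S = V·I* = 0 + j0.01454 VA.
Step 8 — Real power: P = Re(S) = 0 W.
Step 9 — Reactive power: Q = Im(S) = 0.01454 VAR.
Step 10 — Apparent power: |S| = 0.01454 VA.
Step 11 — Power factor: PF = P/|S| = 0 (lagging).

(a) P = 0 W  (b) Q = 0.01454 VAR  (c) S = 0.01454 VA  (d) PF = 0 (lagging)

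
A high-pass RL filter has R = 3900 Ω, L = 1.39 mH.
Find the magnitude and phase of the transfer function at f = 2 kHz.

Step 1 — Angular frequency: ω = 2π·2000 = 1.257e+04 rad/s.
Step 2 — Transfer function: H(jω) = jωL/(R + jωL).
Step 3 — Numerator jωL = j·17.47; denominator R + jωL = 3900 + j17.47.
Step 4 — H = 2.006e-05 + j0.004479.
Step 5 — Magnitude: |H| = 0.004479 (-47.0 dB); phase: φ = 89.7°.

|H| = 0.004479 (-47.0 dB), φ = 89.7°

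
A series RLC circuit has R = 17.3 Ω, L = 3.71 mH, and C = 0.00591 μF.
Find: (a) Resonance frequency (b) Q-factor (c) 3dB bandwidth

Step 1 — Resonance: ω₀ = 1/√(LC) = 1/√(0.00371·5.91e-09) = 2.136e+05 rad/s.
Step 2 — f₀ = ω₀/(2π) = 3.399e+04 Hz.
Step 3 — Series Q: Q = ω₀L/R = 2.136e+05·0.00371/17.3 = 45.8.
Step 4 — Bandwidth: Δω = ω₀/Q = 4663 rad/s; BW = Δω/(2π) = 742.2 Hz.

(a) f₀ = 3.399e+04 Hz  (b) Q = 45.8  (c) BW = 742.2 Hz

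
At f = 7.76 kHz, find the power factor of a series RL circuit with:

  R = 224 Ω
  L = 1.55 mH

Step 1 — Angular frequency: ω = 2π·f = 2π·7760 = 4.876e+04 rad/s.
Step 2 — Component impedances:
  R: Z = R = 224 Ω
  L: Z = jωL = j·4.876e+04·0.00155 = 0 + j75.57 Ω
Step 3 — Series combination: Z_total = R + L = 224 + j75.57 Ω = 236.4∠18.6° Ω.
Step 4 — Power factor: PF = cos(φ) = Re(Z)/|Z| = 224/236.4 = 0.9475.
Step 5 — Type: Im(Z) = 75.57 ⇒ lagging (phase φ = 18.6°).

PF = 0.9475 (lagging, φ = 18.6°)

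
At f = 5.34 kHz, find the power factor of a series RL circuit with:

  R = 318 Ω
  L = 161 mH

Step 1 — Angular frequency: ω = 2π·f = 2π·5340 = 3.355e+04 rad/s.
Step 2 — Component impedances:
  R: Z = R = 318 Ω
  L: Z = jωL = j·3.355e+04·0.161 = 0 + j5402 Ω
Step 3 — Series combination: Z_total = R + L = 318 + j5402 Ω = 5411∠86.6° Ω.
Step 4 — Power factor: PF = cos(φ) = Re(Z)/|Z| = 318/5411 = 0.05877.
Step 5 — Type: Im(Z) = 5402 ⇒ lagging (phase φ = 86.6°).

PF = 0.05877 (lagging, φ = 86.6°)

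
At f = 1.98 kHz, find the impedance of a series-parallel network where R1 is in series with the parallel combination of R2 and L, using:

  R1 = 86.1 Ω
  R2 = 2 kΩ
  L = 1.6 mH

Step 1 — Angular frequency: ω = 2π·f = 2π·1980 = 1.244e+04 rad/s.
Step 2 — Component impedances:
  R1: Z = R = 86.1 Ω
  R2: Z = R = 2000 Ω
  L: Z = jωL = j·1.244e+04·0.0016 = 0 + j19.91 Ω
Step 3 — Parallel branch: R2 || L = 1/(1/R2 + 1/L) = 0.1981 + j19.9 Ω.
Step 4 — Series with R1: Z_total = R1 + (R2 || L) = 86.3 + j19.9 Ω = 88.56∠13.0° Ω.

Z = 86.3 + j19.9 Ω = 88.56∠13.0° Ω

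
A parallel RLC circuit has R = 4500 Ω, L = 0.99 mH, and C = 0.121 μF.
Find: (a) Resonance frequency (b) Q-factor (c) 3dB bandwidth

Step 1 — Resonance: ω₀ = 1/√(LC) = 1/√(0.00099·1.21e-07) = 9.137e+04 rad/s.
Step 2 — f₀ = ω₀/(2π) = 1.454e+04 Hz.
Step 3 — Parallel Q: Q = R/(ω₀L) = 4500/(9.137e+04·0.00099) = 49.75.
Step 4 — Bandwidth: Δω = ω₀/Q = 1837 rad/s; BW = Δω/(2π) = 292.3 Hz.

(a) f₀ = 1.454e+04 Hz  (b) Q = 49.75  (c) BW = 292.3 Hz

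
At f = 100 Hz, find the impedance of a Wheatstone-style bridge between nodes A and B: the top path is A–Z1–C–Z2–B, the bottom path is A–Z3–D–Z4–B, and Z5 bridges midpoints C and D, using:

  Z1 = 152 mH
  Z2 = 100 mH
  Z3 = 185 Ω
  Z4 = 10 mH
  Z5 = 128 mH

Step 1 — Angular frequency: ω = 2π·f = 2π·100 = 628.3 rad/s.
Step 2 — Component impedances:
  Z1: Z = jωL = j·628.3·0.152 = 0 + j95.5 Ω
  Z2: Z = jωL = j·628.3·0.1 = 0 + j62.83 Ω
  Z3: Z = R = 185 Ω
  Z4: Z = jωL = j·628.3·0.01 = 0 + j6.283 Ω
  Z5: Z = jωL = j·628.3·0.128 = 0 + j80.42 Ω
Step 3 — Bridge requires nodal analysis (the Z5 bridge couples midpoints C and D, so the two paths cannot be reduced to a simple series/parallel combination). Setting node B to ground and injecting 1 A at node A, the 3-node admittance system at A, C, D solves to V_A = Z_AB = 59.67 + j89.14 Ω = 107.3∠56.2° Ω.

Z = 59.67 + j89.14 Ω = 107.3∠56.2° Ω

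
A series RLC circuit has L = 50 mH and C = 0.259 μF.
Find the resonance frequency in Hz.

Step 1 — Resonance condition Im(Z)=0 gives ω₀ = 1/√(LC).
Step 2 — ω₀ = 1/√(0.05·2.59e-07) = 8787 rad/s.
Step 3 — f₀ = ω₀/(2π) = 1399 Hz.

f₀ = 1399 Hz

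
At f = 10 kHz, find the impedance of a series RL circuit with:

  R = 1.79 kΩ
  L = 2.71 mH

Step 1 — Angular frequency: ω = 2π·f = 2π·1e+04 = 6.283e+04 rad/s.
Step 2 — Component impedances:
  R: Z = R = 1790 Ω
  L: Z = jωL = j·6.283e+04·0.00271 = 0 + j170.3 Ω
Step 3 — Series combination: Z_total = R + L = 1790 + j170.3 Ω = 1798∠5.4° Ω.

Z = 1790 + j170.3 Ω = 1798∠5.4° Ω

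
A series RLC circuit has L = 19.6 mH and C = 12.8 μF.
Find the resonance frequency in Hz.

Step 1 — Resonance condition Im(Z)=0 gives ω₀ = 1/√(LC).
Step 2 — ω₀ = 1/√(0.0196·1.28e-05) = 1996 rad/s.
Step 3 — f₀ = ω₀/(2π) = 317.8 Hz.

f₀ = 317.8 Hz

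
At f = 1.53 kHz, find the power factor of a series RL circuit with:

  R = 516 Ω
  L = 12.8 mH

Step 1 — Angular frequency: ω = 2π·f = 2π·1530 = 9613 rad/s.
Step 2 — Component impedances:
  R: Z = R = 516 Ω
  L: Z = jωL = j·9613·0.0128 = 0 + j123 Ω
Step 3 — Series combination: Z_total = R + L = 516 + j123 Ω = 530.5∠13.4° Ω.
Step 4 — Power factor: PF = cos(φ) = Re(Z)/|Z| = 516/530.5 = 0.9727.
Step 5 — Type: Im(Z) = 123 ⇒ lagging (phase φ = 13.4°).

PF = 0.9727 (lagging, φ = 13.4°)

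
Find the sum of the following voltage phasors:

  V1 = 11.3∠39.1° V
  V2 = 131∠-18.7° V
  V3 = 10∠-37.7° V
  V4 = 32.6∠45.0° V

Step 1 — Convert each phasor to rectangular form:
  V1 = 11.3·(cos(39.1°) + j·sin(39.1°)) = 8.769 + j7.127 V
  V2 = 131·(cos(-18.7°) + j·sin(-18.7°)) = 124.1 - j42 V
  V3 = 10·(cos(-37.7°) + j·sin(-37.7°)) = 7.912 - j6.115 V
  V4 = 32.6·(cos(45.0°) + j·sin(45.0°)) = 23.05 + j23.05 V
Step 2 — Sum components: V_total = 163.8 - j17.94 V.
Step 3 — Convert to polar: |V_total| = 164.8 V, ∠V_total = -6.2°.

V_total = 164.8∠-6.2° V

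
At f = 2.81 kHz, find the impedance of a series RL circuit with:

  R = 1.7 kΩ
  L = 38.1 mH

Step 1 — Angular frequency: ω = 2π·f = 2π·2810 = 1.766e+04 rad/s.
Step 2 — Component impedances:
  R: Z = R = 1700 Ω
  L: Z = jωL = j·1.766e+04·0.0381 = 0 + j672.7 Ω
Step 3 — Series combination: Z_total = R + L = 1700 + j672.7 Ω = 1828∠21.6° Ω.

Z = 1700 + j672.7 Ω = 1828∠21.6° Ω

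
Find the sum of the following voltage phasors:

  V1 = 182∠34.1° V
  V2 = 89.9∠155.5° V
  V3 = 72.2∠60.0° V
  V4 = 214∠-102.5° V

Step 1 — Convert each phasor to rectangular form:
  V1 = 182·(cos(34.1°) + j·sin(34.1°)) = 150.7 + j102 V
  V2 = 89.9·(cos(155.5°) + j·sin(155.5°)) = -81.81 + j37.28 V
  V3 = 72.2·(cos(60.0°) + j·sin(60.0°)) = 36.1 + j62.53 V
  V4 = 214·(cos(-102.5°) + j·sin(-102.5°)) = -46.32 - j208.9 V
Step 2 — Sum components: V_total = 58.68 - j7.083 V.
Step 3 — Convert to polar: |V_total| = 59.11 V, ∠V_total = -6.9°.

V_total = 59.11∠-6.9° V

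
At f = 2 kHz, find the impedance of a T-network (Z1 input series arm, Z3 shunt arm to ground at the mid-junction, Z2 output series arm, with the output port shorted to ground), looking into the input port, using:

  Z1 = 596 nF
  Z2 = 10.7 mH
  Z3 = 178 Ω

Step 1 — Angular frequency: ω = 2π·f = 2π·2000 = 1.257e+04 rad/s.
Step 2 — Component impedances:
  Z1: Z = 1/(jωC) = -j/(ω·C) = 0 - j133.5 Ω
  Z2: Z = jωL = j·1.257e+04·0.0107 = 0 + j134.5 Ω
  Z3: Z = R = 178 Ω
Step 3 — With the output port shorted to ground, the output series arm Z2 runs from the junction to ground; the shunt arm Z3 also runs from the junction to ground. They appear in parallel: Z3 || Z2 = 64.67 + j85.61 Ω.
Step 4 — Series with input arm Z1: Z_in = Z1 + (Z3 || Z2) = 64.67 - j47.91 Ω = 80.48∠-36.5° Ω.

Z = 64.67 - j47.91 Ω = 80.48∠-36.5° Ω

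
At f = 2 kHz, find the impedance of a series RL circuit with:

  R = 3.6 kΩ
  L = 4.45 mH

Step 1 — Angular frequency: ω = 2π·f = 2π·2000 = 1.257e+04 rad/s.
Step 2 — Component impedances:
  R: Z = R = 3600 Ω
  L: Z = jωL = j·1.257e+04·0.00445 = 0 + j55.92 Ω
Step 3 — Series combination: Z_total = R + L = 3600 + j55.92 Ω = 3600∠0.9° Ω.

Z = 3600 + j55.92 Ω = 3600∠0.9° Ω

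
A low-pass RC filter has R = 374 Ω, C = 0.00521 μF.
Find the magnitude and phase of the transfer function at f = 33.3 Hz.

Step 1 — Angular frequency: ω = 2π·33.3 = 209.2 rad/s.
Step 2 — Transfer function: H(jω) = 1/(1 + jωRC).
Step 3 — Denominator: 1 + jωRC = 1 + j·209.2·374·5.21e-09 = 1 + j0.0004077.
Step 4 — H = 1 - j0.0004077.
Step 5 — Magnitude: |H| = 1 (-0.0 dB); phase: φ = -0.0°.

|H| = 1 (-0.0 dB), φ = -0.0°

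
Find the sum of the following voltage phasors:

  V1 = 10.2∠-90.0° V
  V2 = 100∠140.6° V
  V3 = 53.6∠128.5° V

Step 1 — Convert each phasor to rectangular form:
  V1 = 10.2·(cos(-90.0°) + j·sin(-90.0°)) = 0 - j10.2 V
  V2 = 100·(cos(140.6°) + j·sin(140.6°)) = -77.27 + j63.47 V
  V3 = 53.6·(cos(128.5°) + j·sin(128.5°)) = -33.37 + j41.95 V
Step 2 — Sum components: V_total = -110.6 + j95.22 V.
Step 3 — Convert to polar: |V_total| = 146 V, ∠V_total = 139.3°.

V_total = 146∠139.3° V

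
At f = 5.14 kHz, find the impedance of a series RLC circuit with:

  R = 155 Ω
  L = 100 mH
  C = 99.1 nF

Step 1 — Angular frequency: ω = 2π·f = 2π·5140 = 3.23e+04 rad/s.
Step 2 — Component impedances:
  R: Z = R = 155 Ω
  L: Z = jωL = j·3.23e+04·0.1 = 0 + j3230 Ω
  C: Z = 1/(jωC) = -j/(ω·C) = 0 - j312.5 Ω
Step 3 — Series combination: Z_total = R + L + C = 155 + j2917 Ω = 2921∠87.0° Ω.

Z = 155 + j2917 Ω = 2921∠87.0° Ω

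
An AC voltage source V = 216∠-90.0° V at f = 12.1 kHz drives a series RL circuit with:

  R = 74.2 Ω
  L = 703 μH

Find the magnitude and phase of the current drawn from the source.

Step 1 — Angular frequency: ω = 2π·f = 2π·1.21e+04 = 7.603e+04 rad/s.
Step 2 — Component impedances:
  R: Z = R = 74.2 Ω
  L: Z = jωL = j·7.603e+04·0.000703 = 0 + j53.45 Ω
Step 3 — Series combination: Z_total = R + L = 74.2 + j53.45 Ω = 91.44∠35.8° Ω.
Step 4 — Source phasor: V = 216∠-90.0° V = 0 - j216 V.
Step 5 — Ohm's law: I = V / Z_total = (0 - j216) / (74.2 + j53.45) = -1.381 - j1.917 A.
Step 6 — Convert to polar: |I| = 2.362 A, ∠I = -125.8°.

I = 2.362∠-125.8° A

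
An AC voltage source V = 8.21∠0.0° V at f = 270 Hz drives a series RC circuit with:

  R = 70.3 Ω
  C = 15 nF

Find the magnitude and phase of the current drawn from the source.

Step 1 — Angular frequency: ω = 2π·f = 2π·270 = 1696 rad/s.
Step 2 — Component impedances:
  R: Z = R = 70.3 Ω
  C: Z = 1/(jωC) = -j/(ω·C) = 0 - j3.93e+04 Ω
Step 3 — Series combination: Z_total = R + C = 70.3 - j3.93e+04 Ω = 3.93e+04∠-89.9° Ω.
Step 4 — Source phasor: V = 8.21∠0.0° V = 8.21 V.
Step 5 — Ohm's law: I = V / Z_total = (8.21) / (70.3 - j3.93e+04) = 3.737e-07 + j0.0002089 A.
Step 6 — Convert to polar: |I| = 0.0002089 A, ∠I = 89.9°.

I = 0.0002089∠89.9° A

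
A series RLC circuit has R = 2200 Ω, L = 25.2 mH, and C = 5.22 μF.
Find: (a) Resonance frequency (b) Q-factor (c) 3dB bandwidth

Step 1 — Resonance condition Im(Z)=0 gives ω₀ = 1/√(LC).
Step 2 — ω₀ = 1/√(0.0252·5.22e-06) = 2757 rad/s.
Step 3 — f₀ = ω₀/(2π) = 438.8 Hz.
Step 4 — Series Q: Q = ω₀L/R = 2757·0.0252/2200 = 0.03158.
Step 5 — 3dB bandwidth: Δω = ω₀/Q = 8.73e+04 rad/s; BW = Δω/(2π) = 1.389e+04 Hz.

(a) f₀ = 438.8 Hz  (b) Q = 0.03158  (c) BW = 1.389e+04 Hz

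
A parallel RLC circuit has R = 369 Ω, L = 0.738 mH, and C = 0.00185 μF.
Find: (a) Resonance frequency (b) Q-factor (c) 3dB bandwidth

Step 1 — Resonance: ω₀ = 1/√(LC) = 1/√(0.000738·1.85e-09) = 8.558e+05 rad/s.
Step 2 — f₀ = ω₀/(2π) = 1.362e+05 Hz.
Step 3 — Parallel Q: Q = R/(ω₀L) = 369/(8.558e+05·0.000738) = 0.5842.
Step 4 — Bandwidth: Δω = ω₀/Q = 1.465e+06 rad/s; BW = Δω/(2π) = 2.331e+05 Hz.

(a) f₀ = 1.362e+05 Hz  (b) Q = 0.5842  (c) BW = 2.331e+05 Hz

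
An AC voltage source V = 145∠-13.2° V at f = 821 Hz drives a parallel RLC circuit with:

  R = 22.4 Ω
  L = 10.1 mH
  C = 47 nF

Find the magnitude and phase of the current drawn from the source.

Step 1 — Angular frequency: ω = 2π·f = 2π·821 = 5158 rad/s.
Step 2 — Component impedances:
  R: Z = R = 22.4 Ω
  L: Z = jωL = j·5158·0.0101 = 0 + j52.1 Ω
  C: Z = 1/(jωC) = -j/(ω·C) = 0 - j4125 Ω
Step 3 — Parallel combination: 1/Z_total = 1/R + 1/L + 1/C; Z_total = 18.98 + j8.057 Ω = 20.62∠23.0° Ω.
Step 4 — Source phasor: V = 145∠-13.2° V = 141.2 - j33.11 V.
Step 5 — Ohm's law: I = V / Z_total = (141.2 - j33.11) / (18.98 + j8.057) = 5.675 - j4.153 A.
Step 6 — Convert to polar: |I| = 7.032 A, ∠I = -36.2°.

I = 7.032∠-36.2° A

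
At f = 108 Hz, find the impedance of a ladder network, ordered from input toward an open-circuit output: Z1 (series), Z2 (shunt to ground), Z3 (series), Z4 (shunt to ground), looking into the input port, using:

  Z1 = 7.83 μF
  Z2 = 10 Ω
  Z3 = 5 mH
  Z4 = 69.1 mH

Step 1 — Angular frequency: ω = 2π·f = 2π·108 = 678.6 rad/s.
Step 2 — Component impedances:
  Z1: Z = 1/(jωC) = -j/(ω·C) = 0 - j188.2 Ω
  Z2: Z = R = 10 Ω
  Z3: Z = jωL = j·678.6·0.005 = 0 + j3.393 Ω
  Z4: Z = jωL = j·678.6·0.0691 = 0 + j46.89 Ω
Step 3 — Ladder network (open output): work backward from the far end, alternating series and parallel combinations. Z_in = 9.62 - j186.3 Ω = 186.5∠-87.0° Ω.

Z = 9.62 - j186.3 Ω = 186.5∠-87.0° Ω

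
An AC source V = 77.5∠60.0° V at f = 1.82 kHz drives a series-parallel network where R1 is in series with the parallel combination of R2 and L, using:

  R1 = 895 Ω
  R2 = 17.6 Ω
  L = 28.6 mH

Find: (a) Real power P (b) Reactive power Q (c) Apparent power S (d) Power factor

Step 1 — Angular frequency: ω = 2π·f = 2π·1820 = 1.144e+04 rad/s.
Step 2 — Component impedances:
  R1: Z = R = 895 Ω
  R2: Z = R = 17.6 Ω
  L: Z = jωL = j·1.144e+04·0.0286 = 0 + j327.1 Ω
Step 3 — Parallel branch: R2 || L = 1/(1/R2 + 1/L) = 17.55 + j0.9444 Ω.
Step 4 — Series with R1: Z_total = R1 + (R2 || L) = 912.5 + j0.9444 Ω = 912.5∠0.1° Ω.
Step 5 — Source phasor: V = 77.5∠60.0° V = 38.75 + j67.12 V.
Step 6 — Current: I = V / Z = 0.04254 + j0.0735 A = 0.08493∠59.9° A.
Step 7 — Complex power: S = V·I* = 6.582 + j0.006811 VA.
Step 8 — Real power: P = Re(S) = 6.582 W.
Step 9 — Reactive power: Q = Im(S) = 0.006811 VAR.
Step 10 — Apparent power: |S| = 6.582 VA.
Step 11 — Power factor: PF = P/|S| = 1 (lagging).

(a) P = 6.582 W  (b) Q = 0.006811 VAR  (c) S = 6.582 VA  (d) PF = 1 (lagging)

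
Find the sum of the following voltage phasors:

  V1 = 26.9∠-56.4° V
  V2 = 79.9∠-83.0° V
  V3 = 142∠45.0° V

Step 1 — Convert each phasor to rectangular form:
  V1 = 26.9·(cos(-56.4°) + j·sin(-56.4°)) = 14.89 - j22.41 V
  V2 = 79.9·(cos(-83.0°) + j·sin(-83.0°)) = 9.737 - j79.3 V
  V3 = 142·(cos(45.0°) + j·sin(45.0°)) = 100.4 + j100.4 V
Step 2 — Sum components: V_total = 125 - j1.301 V.
Step 3 — Convert to polar: |V_total| = 125 V, ∠V_total = -0.6°.

V_total = 125∠-0.6° V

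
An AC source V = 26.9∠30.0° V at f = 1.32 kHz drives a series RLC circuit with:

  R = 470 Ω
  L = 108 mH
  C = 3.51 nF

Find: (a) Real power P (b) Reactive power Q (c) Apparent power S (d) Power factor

Step 1 — Angular frequency: ω = 2π·f = 2π·1320 = 8294 rad/s.
Step 2 — Component impedances:
  R: Z = R = 470 Ω
  L: Z = jωL = j·8294·0.108 = 0 + j895.7 Ω
  C: Z = 1/(jωC) = -j/(ω·C) = 0 - j3.435e+04 Ω
Step 3 — Series combination: Z_total = R + L + C = 470 - j3.346e+04 Ω = 3.346e+04∠-89.2° Ω.
Step 4 — Source phasor: V = 26.9∠30.0° V = 23.3 + j13.45 V.
Step 5 — Current: I = V / Z = -0.0003922 + j0.0007018 A = 0.000804∠119.2° A.
Step 6 — Complex power: S = V·I* = 0.0003038 - j0.02162 VA.
Step 7 — Real power: P = Re(S) = 0.0003038 W.
Step 8 — Reactive power: Q = Im(S) = -0.02162 VAR.
Step 9 — Apparent power: |S| = 0.02163 VA.
Step 10 — Power factor: PF = P/|S| = 0.01405 (leading).

(a) P = 0.0003038 W  (b) Q = -0.02162 VAR  (c) S = 0.02163 VA  (d) PF = 0.01405 (leading)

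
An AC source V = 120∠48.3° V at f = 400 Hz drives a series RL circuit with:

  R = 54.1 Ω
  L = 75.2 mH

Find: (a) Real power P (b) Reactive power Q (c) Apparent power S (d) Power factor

Step 1 — Angular frequency: ω = 2π·f = 2π·400 = 2513 rad/s.
Step 2 — Component impedances:
  R: Z = R = 54.1 Ω
  L: Z = jωL = j·2513·0.0752 = 0 + j189 Ω
Step 3 — Series combination: Z_total = R + L = 54.1 + j189 Ω = 196.6∠74.0° Ω.
Step 4 — Source phasor: V = 120∠48.3° V = 79.83 + j89.6 V.
Step 5 — Current: I = V / Z = 0.5499 - j0.265 A = 0.6104∠-25.7° A.
Step 6 — Complex power: S = V·I* = 20.16 + j70.42 VA.
Step 7 — Real power: P = Re(S) = 20.16 W.
Step 8 — Reactive power: Q = Im(S) = 70.42 VAR.
Step 9 — Apparent power: |S| = 73.25 VA.
Step 10 — Power factor: PF = P/|S| = 0.2752 (lagging).

(a) P = 20.16 W  (b) Q = 70.42 VAR  (c) S = 73.25 VA  (d) PF = 0.2752 (lagging)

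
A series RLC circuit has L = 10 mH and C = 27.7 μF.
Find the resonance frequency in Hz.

Step 1 — Resonance condition Im(Z)=0 gives ω₀ = 1/√(LC).
Step 2 — ω₀ = 1/√(0.01·2.77e-05) = 1900 rad/s.
Step 3 — f₀ = ω₀/(2π) = 302.4 Hz.

f₀ = 302.4 Hz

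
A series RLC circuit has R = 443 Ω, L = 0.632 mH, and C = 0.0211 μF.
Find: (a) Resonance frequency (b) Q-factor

Step 1 — Resonance condition Im(Z)=0 gives ω₀ = 1/√(LC).
Step 2 — ω₀ = 1/√(0.000632·2.11e-08) = 2.738e+05 rad/s.
Step 3 — f₀ = ω₀/(2π) = 4.358e+04 Hz.
Step 4 — Series Q: Q = ω₀L/R = 2.738e+05·0.000632/443 = 0.3907.

(a) f₀ = 4.358e+04 Hz  (b) Q = 0.3907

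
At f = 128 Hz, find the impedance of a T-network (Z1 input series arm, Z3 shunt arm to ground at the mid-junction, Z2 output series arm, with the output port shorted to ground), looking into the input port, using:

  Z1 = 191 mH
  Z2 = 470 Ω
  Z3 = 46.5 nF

Step 1 — Angular frequency: ω = 2π·f = 2π·128 = 804.2 rad/s.
Step 2 — Component impedances:
  Z1: Z = jωL = j·804.2·0.191 = 0 + j153.6 Ω
  Z2: Z = R = 470 Ω
  Z3: Z = 1/(jωC) = -j/(ω·C) = 0 - j2.674e+04 Ω
Step 3 — With the output port shorted to ground, the output series arm Z2 runs from the junction to ground; the shunt arm Z3 also runs from the junction to ground. They appear in parallel: Z3 || Z2 = 469.9 - j8.259 Ω.
Step 4 — Series with input arm Z1: Z_in = Z1 + (Z3 || Z2) = 469.9 + j145.4 Ω = 491.8∠17.2° Ω.

Z = 469.9 + j145.4 Ω = 491.8∠17.2° Ω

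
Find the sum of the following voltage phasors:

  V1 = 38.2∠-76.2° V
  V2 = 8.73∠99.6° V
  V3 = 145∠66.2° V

Step 1 — Convert each phasor to rectangular form:
  V1 = 38.2·(cos(-76.2°) + j·sin(-76.2°)) = 9.112 - j37.1 V
  V2 = 8.73·(cos(99.6°) + j·sin(99.6°)) = -1.456 + j8.608 V
  V3 = 145·(cos(66.2°) + j·sin(66.2°)) = 58.51 + j132.7 V
Step 2 — Sum components: V_total = 66.17 + j104.2 V.
Step 3 — Convert to polar: |V_total| = 123.4 V, ∠V_total = 57.6°.

V_total = 123.4∠57.6° V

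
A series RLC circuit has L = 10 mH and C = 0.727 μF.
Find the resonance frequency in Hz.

Step 1 — Resonance condition Im(Z)=0 gives ω₀ = 1/√(LC).
Step 2 — ω₀ = 1/√(0.01·7.27e-07) = 1.173e+04 rad/s.
Step 3 — f₀ = ω₀/(2π) = 1867 Hz.

f₀ = 1867 Hz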